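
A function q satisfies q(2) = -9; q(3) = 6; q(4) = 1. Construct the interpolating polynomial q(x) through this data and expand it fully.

Build the Lagrange basis polynomials:
L_0(x) = (x - 3)(x - 4) / [2] = (1/2)x^2 - (7/2)x + 6
L_1(x) = (x - 2)(x - 4) / [-1] = -x^2 + 6x - 8
L_2(x) = (x - 2)(x - 3) / [2] = (1/2)x^2 - (5/2)x + 3
q(x) = (-9)·L_0 + 6·L_1 + 1·L_2
  (-9)·L_0(x) = -(9/2)x^2 + (63/2)x - 54
  6·L_1(x) = -6x^2 + 36x - 48
  1·L_2(x) = (1/2)x^2 - (5/2)x + 3
Adding term by term: -10x^2 + 65x - 99

q(x) = -10x^2 + 65x - 99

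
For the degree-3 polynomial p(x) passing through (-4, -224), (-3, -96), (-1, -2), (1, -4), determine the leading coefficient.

3

L_0(x) = (x + 3)(x + 1)(x - 1) / [-15] = -(1/15)x^3 - (1/5)x^2 + (1/15)x + 1/5
L_1(x) = (x + 4)(x + 1)(x - 1) / [8] = (1/8)x^3 + (1/2)x^2 - (1/8)x - 1/2
L_2(x) = (x + 4)(x + 3)(x - 1) / [-12] = -(1/12)x^3 - (1/2)x^2 - (5/12)x + 1
L_3(x) = (x + 4)(x + 3)(x + 1) / [40] = (1/40)x^3 + (1/5)x^2 + (19/40)x + 3/10
p(x) = (-224)·L_0 + (-96)·L_1 + (-2)·L_2 + (-4)·L_3
Only the coefficient of x^3 is needed; take it from each L_i and combine:
(-224)·(-1/15) + (-96)·(1/8) + (-2)·(-1/12) + (-4)·(1/40) = 3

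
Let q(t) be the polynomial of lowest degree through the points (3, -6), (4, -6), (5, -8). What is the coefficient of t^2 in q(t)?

-1

The leading coefficient equals the top divided difference q[3,4,5].
q[3,4] = (-6 - (-6)) / (4 - 3) = 0
q[4,5] = (-8 - (-6)) / (5 - 4) = -2
q[3,4,5] = (-2 - 0) / (5 - 3) = -1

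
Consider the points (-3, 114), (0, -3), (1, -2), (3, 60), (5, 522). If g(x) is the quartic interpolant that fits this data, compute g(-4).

L_0(-4) = (-4)·(-5)·(-7)·(-9)/[(-3)·(-4)·(-6)·(-8)] = 35/16
L_1(-4) = (-1)·(-5)·(-7)·(-9)/[(3)·(-1)·(-3)·(-5)] = -7
L_2(-4) = (-1)·(-4)·(-7)·(-9)/[(4)·(1)·(-2)·(-4)] = 63/8
L_3(-4) = (-1)·(-4)·(-5)·(-9)/[(6)·(3)·(2)·(-2)] = -5/2
L_4(-4) = (-1)·(-4)·(-5)·(-7)/[(8)·(5)·(4)·(2)] = 7/16
Sum: 114·(35/16) + (-3)·(-7) + (-2)·(63/8) + 60·(-5/2) + 522·(7/16) = 333

333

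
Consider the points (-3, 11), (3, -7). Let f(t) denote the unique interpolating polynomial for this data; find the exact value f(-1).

5

L_0(-1) = (-4)/[(-6)] = 2/3
L_1(-1) = (2)/[(6)] = 1/3
Sum: 11·(2/3) + (-7)·(1/3) = 5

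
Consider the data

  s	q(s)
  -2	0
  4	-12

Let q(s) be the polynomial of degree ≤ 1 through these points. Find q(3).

-10

L_0(3) = (-1)/[(-6)] = 1/6
L_1(3) = (5)/[(6)] = 5/6
Sum: 0 + (-12)·(5/6) = -10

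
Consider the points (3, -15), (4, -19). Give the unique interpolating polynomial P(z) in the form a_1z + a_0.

P(z) = -4z - 3

L_0(z) = (z - 4) / [-1] = -z + 4
L_1(z) = (z - 3) / [1] = z - 3
P(z) = (-15)·L_0 + (-19)·L_1
  (-15)·L_0(z) = 15z - 60
  (-19)·L_1(z) = -19z + 57
Adding term by term: -4z - 3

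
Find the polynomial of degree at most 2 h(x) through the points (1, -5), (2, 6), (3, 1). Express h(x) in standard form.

L_0(x) = (x - 2)(x - 3) / [2] = (1/2)x^2 - (5/2)x + 3
L_1(x) = (x - 1)(x - 3) / [-1] = -x^2 + 4x - 3
L_2(x) = (x - 1)(x - 2) / [2] = (1/2)x^2 - (3/2)x + 1
h(x) = (-5)·L_0 + 6·L_1 + 1·L_2
  (-5)·L_0(x) = -(5/2)x^2 + (25/2)x - 15
  6·L_1(x) = -6x^2 + 24x - 18
  1·L_2(x) = (1/2)x^2 - (3/2)x + 1
Adding term by term: -8x^2 + 35x - 32

h(x) = -8x^2 + 35x - 32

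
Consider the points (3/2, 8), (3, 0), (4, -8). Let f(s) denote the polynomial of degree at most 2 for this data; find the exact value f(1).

48/5

Using Newton's divided-difference form:
f[3/2,3] = (0 - 8) / (3 - 3/2) = -16/3
f[3,4] = (-8 - 0) / (4 - 3) = -8
f[3/2,3,4] = (-8 - (-16/3)) / (4 - 3/2) = -16/15
f(1) = 8 + (-16/3)·(-1/2) + (-16/15)·(-1/2)·(-2) = 48/5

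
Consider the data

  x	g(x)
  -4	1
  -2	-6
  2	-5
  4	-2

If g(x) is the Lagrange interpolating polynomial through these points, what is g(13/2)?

Evaluate each Lagrange basis at x = 13/2:
L_0(13/2) = (17/2)·(9/2)·(5/2)/[(-2)·(-6)·(-8)] = -255/256
L_1(13/2) = (21/2)·(9/2)·(5/2)/[(2)·(-4)·(-6)] = 315/128
L_2(13/2) = (21/2)·(17/2)·(5/2)/[(6)·(4)·(-2)] = -595/128
L_3(13/2) = (21/2)·(17/2)·(9/2)/[(8)·(6)·(2)] = 1071/256
Sum: 1·(-255/256) + (-6)·(315/128) + (-5)·(-595/128) + (-2)·(1071/256) = -227/256

-227/256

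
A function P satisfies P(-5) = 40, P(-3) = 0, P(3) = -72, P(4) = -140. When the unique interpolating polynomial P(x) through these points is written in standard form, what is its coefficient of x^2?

-4

L_0(x) = (x + 3)(x - 3)(x - 4) / [-144] = -(1/144)x^3 + (1/36)x^2 + (1/16)x - 1/4
L_1(x) = (x + 5)(x - 3)(x - 4) / [84] = (1/84)x^3 - (1/42)x^2 - (23/84)x + 5/7
L_2(x) = (x + 5)(x + 3)(x - 4) / [-48] = -(1/48)x^3 - (1/12)x^2 + (17/48)x + 5/4
L_3(x) = (x + 5)(x + 3)(x - 3) / [63] = (1/63)x^3 + (5/63)x^2 - (1/7)x - 5/7
P(x) = 40·L_0 + 0·L_1 + (-72)·L_2 + (-140)·L_3
Only the coefficient of x^2 is needed; take it from each L_i and combine:
40·(1/36) + 0·(-1/42) + (-72)·(-1/12) + (-140)·(5/63) = -4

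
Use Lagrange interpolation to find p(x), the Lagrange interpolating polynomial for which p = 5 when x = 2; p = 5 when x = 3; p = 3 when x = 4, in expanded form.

Build the Lagrange basis polynomials:
L_0(x) = (x - 3)(x - 4) / [2] = (1/2)x^2 - (7/2)x + 6
L_1(x) = (x - 2)(x - 4) / [-1] = -x^2 + 6x - 8
L_2(x) = (x - 2)(x - 3) / [2] = (1/2)x^2 - (5/2)x + 3
p(x) = 5·L_0 + 5·L_1 + 3·L_2
  5·L_0(x) = (5/2)x^2 - (35/2)x + 30
  5·L_1(x) = -5x^2 + 30x - 40
  3·L_2(x) = (3/2)x^2 - (15/2)x + 9
Adding term by term: -x^2 + 5x - 1

p(x) = -x^2 + 5x - 1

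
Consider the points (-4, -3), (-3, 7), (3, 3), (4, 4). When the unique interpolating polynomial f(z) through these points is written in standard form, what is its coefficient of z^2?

L_0(z) = (z + 3)(z - 3)(z - 4) / [-56] = -(1/56)z^3 + (1/14)z^2 + (9/56)z - 9/14
L_1(z) = (z + 4)(z - 3)(z - 4) / [42] = (1/42)z^3 - (1/14)z^2 - (8/21)z + 8/7
L_2(z) = (z + 4)(z + 3)(z - 4) / [-42] = -(1/42)z^3 - (1/14)z^2 + (8/21)z + 8/7
L_3(z) = (z + 4)(z + 3)(z - 3) / [56] = (1/56)z^3 + (1/14)z^2 - (9/56)z - 9/14
f(z) = (-3)·L_0 + 7·L_1 + 3·L_2 + 4·L_3
Only the coefficient of z^2 is needed; take it from each L_i and combine:
(-3)·(1/14) + 7·(-1/14) + 3·(-1/14) + 4·(1/14) = -9/14

-9/14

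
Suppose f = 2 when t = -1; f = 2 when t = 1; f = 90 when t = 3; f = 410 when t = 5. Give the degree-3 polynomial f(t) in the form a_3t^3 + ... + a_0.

Build the Lagrange basis polynomials:
L_0(t) = (t - 1)(t - 3)(t - 5) / [-48] = -(1/48)t^3 + (3/16)t^2 - (23/48)t + 5/16
L_1(t) = (t + 1)(t - 3)(t - 5) / [16] = (1/16)t^3 - (7/16)t^2 + (7/16)t + 15/16
L_2(t) = (t + 1)(t - 1)(t - 5) / [-16] = -(1/16)t^3 + (5/16)t^2 + (1/16)t - 5/16
L_3(t) = (t + 1)(t - 1)(t - 3) / [48] = (1/48)t^3 - (1/16)t^2 - (1/48)t + 1/16
f(t) = 2·L_0 + 2·L_1 + 90·L_2 + 410·L_3
  2·L_0(t) = -(1/24)t^3 + (3/8)t^2 - (23/24)t + 5/8
  2·L_1(t) = (1/8)t^3 - (7/8)t^2 + (7/8)t + 15/8
  90·L_2(t) = -(45/8)t^3 + (225/8)t^2 + (45/8)t - 225/8
  410·L_3(t) = (205/24)t^3 - (205/8)t^2 - (205/24)t + 205/8
Adding term by term: 3t^3 + 2t^2 - 3t

f(t) = 3t^3 + 2t^2 - 3t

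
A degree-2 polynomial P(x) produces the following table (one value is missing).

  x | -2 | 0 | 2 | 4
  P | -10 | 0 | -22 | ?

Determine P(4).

-76

The 3 known values determine P uniquely (degree ≤ 2).
Evaluate each Lagrange basis at x = 4:
L_0(4) = (4)·(2)/[(-2)·(-4)] = 1
L_1(4) = (6)·(2)/[(2)·(-2)] = -3
L_2(4) = (6)·(4)/[(4)·(2)] = 3
Sum: (-10)·(1) + 0 + (-22)·(3) = -76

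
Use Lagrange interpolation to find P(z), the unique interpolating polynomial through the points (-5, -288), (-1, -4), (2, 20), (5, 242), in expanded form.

P(z) = 2z^3 - z^2 + 3z + 2

Build the Lagrange basis polynomials:
L_0(z) = (z + 1)(z - 2)(z - 5) / [-280] = -(1/280)z^3 + (3/140)z^2 - (3/280)z - 1/28
L_1(z) = (z + 5)(z - 2)(z - 5) / [72] = (1/72)z^3 - (1/36)z^2 - (25/72)z + 25/36
L_2(z) = (z + 5)(z + 1)(z - 5) / [-63] = -(1/63)z^3 - (1/63)z^2 + (25/63)z + 25/63
L_3(z) = (z + 5)(z + 1)(z - 2) / [180] = (1/180)z^3 + (1/45)z^2 - (7/180)z - 1/18
P(z) = (-288)·L_0 + (-4)·L_1 + 20·L_2 + 242·L_3
  (-288)·L_0(z) = (36/35)z^3 - (216/35)z^2 + (108/35)z + 72/7
  (-4)·L_1(z) = -(1/18)z^3 + (1/9)z^2 + (25/18)z - 25/9
  20·L_2(z) = -(20/63)z^3 - (20/63)z^2 + (500/63)z + 500/63
  242·L_3(z) = (121/90)z^3 + (242/45)z^2 - (847/90)z - 121/9
Adding term by term: 2z^3 - z^2 + 3z + 2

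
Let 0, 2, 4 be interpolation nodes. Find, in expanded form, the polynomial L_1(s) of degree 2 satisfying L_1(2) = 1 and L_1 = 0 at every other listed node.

L_1(s) = s(s - 4) / [(2)·(-2)]
       = (s^2 - 4s) / (-4)

L_1(s) = -(1/4)s^2 + s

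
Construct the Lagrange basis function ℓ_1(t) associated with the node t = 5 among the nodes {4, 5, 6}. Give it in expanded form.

ℓ_1(t) = (t - 4)(t - 6) / [(1)·(-1)]
       = (t^2 - 10t + 24) / (-1)

ℓ_1(t) = -t^2 + 10t - 24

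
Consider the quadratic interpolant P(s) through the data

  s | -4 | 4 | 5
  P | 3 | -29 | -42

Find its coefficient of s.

-4

L_0(s) = (s - 4)(s - 5) / [72] = (1/72)s^2 - (1/8)s + 5/18
L_1(s) = (s + 4)(s - 5) / [-8] = -(1/8)s^2 + (1/8)s + 5/2
L_2(s) = (s + 4)(s - 4) / [9] = (1/9)s^2 - 16/9
P(s) = 3·L_0 + (-29)·L_1 + (-42)·L_2
Only the coefficient of s is needed; take it from each L_i and combine:
3·(-1/8) + (-29)·(1/8) + (-42)·(0) = -4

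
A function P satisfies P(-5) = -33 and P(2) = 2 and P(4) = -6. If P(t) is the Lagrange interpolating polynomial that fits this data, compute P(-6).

-46

Evaluate each Lagrange basis at t = -6:
L_0(-6) = (-8)·(-10)/[(-7)·(-9)] = 80/63
L_1(-6) = (-1)·(-10)/[(7)·(-2)] = -5/7
L_2(-6) = (-1)·(-8)/[(9)·(2)] = 4/9
Sum: (-33)·(80/63) + 2·(-5/7) + (-6)·(4/9) = -46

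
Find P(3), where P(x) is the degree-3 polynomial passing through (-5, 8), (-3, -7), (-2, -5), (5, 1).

Evaluate each Lagrange basis at x = 3:
L_0(3) = (6)·(5)·(-2)/[(-2)·(-3)·(-10)] = 1
L_1(3) = (8)·(5)·(-2)/[(2)·(-1)·(-8)] = -5
L_2(3) = (8)·(6)·(-2)/[(3)·(1)·(-7)] = 32/7
L_3(3) = (8)·(6)·(5)/[(10)·(8)·(7)] = 3/7
Sum: 8·(1) + (-7)·(-5) + (-5)·(32/7) + 1·(3/7) = 144/7

144/7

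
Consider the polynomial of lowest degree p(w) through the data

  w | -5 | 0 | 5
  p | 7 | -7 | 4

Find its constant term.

L_0(w) = w(w - 5) / [50] = (1/50)w^2 - (1/10)w
L_1(w) = (w + 5)(w - 5) / [-25] = -(1/25)w^2 + 1
L_2(w) = (w + 5)w / [50] = (1/50)w^2 + (1/10)w
p(w) = 7·L_0 + (-7)·L_1 + 4·L_2
Only the constant term is needed; take it from each L_i and combine:
7·(0) + (-7)·(1) + 4·(0) = -7

-7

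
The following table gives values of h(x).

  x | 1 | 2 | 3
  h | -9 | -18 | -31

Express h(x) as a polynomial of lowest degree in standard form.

h(x) = -2x^2 - 3x - 4

Build the Lagrange basis polynomials:
L_0(x) = (x - 2)(x - 3) / [2] = (1/2)x^2 - (5/2)x + 3
L_1(x) = (x - 1)(x - 3) / [-1] = -x^2 + 4x - 3
L_2(x) = (x - 1)(x - 2) / [2] = (1/2)x^2 - (3/2)x + 1
h(x) = (-9)·L_0 + (-18)·L_1 + (-31)·L_2
  (-9)·L_0(x) = -(9/2)x^2 + (45/2)x - 27
  (-18)·L_1(x) = 18x^2 - 72x + 54
  (-31)·L_2(x) = -(31/2)x^2 + (93/2)x - 31
Adding term by term: -2x^2 - 3x - 4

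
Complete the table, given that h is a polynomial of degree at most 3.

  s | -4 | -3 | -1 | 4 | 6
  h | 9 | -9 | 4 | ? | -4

629/9

The 4 known values determine h uniquely (degree ≤ 3).
Evaluate each Lagrange basis at s = 4:
L_0(4) = (7)·(5)·(-2)/[(-1)·(-3)·(-10)] = 7/3
L_1(4) = (8)·(5)·(-2)/[(1)·(-2)·(-9)] = -40/9
L_2(4) = (8)·(7)·(-2)/[(3)·(2)·(-7)] = 8/3
L_3(4) = (8)·(7)·(5)/[(10)·(9)·(7)] = 4/9
Sum: 9·(7/3) + (-9)·(-40/9) + 4·(8/3) + (-4)·(4/9) = 629/9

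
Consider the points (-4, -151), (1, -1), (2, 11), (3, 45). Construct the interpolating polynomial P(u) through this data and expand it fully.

P(u) = 2u^3 - u^2 + u - 3

Build the Lagrange basis polynomials:
L_0(u) = (u - 1)(u - 2)(u - 3) / [-210] = -(1/210)u^3 + (1/35)u^2 - (11/210)u + 1/35
L_1(u) = (u + 4)(u - 2)(u - 3) / [10] = (1/10)u^3 - (1/10)u^2 - (7/5)u + 12/5
L_2(u) = (u + 4)(u - 1)(u - 3) / [-6] = -(1/6)u^3 + (13/6)u - 2
L_3(u) = (u + 4)(u - 1)(u - 2) / [14] = (1/14)u^3 + (1/14)u^2 - (5/7)u + 4/7
P(u) = (-151)·L_0 + (-1)·L_1 + 11·L_2 + 45·L_3
  (-151)·L_0(u) = (151/210)u^3 - (151/35)u^2 + (1661/210)u - 151/35
  (-1)·L_1(u) = -(1/10)u^3 + (1/10)u^2 + (7/5)u - 12/5
  11·L_2(u) = -(11/6)u^3 + (143/6)u - 22
  45·L_3(u) = (45/14)u^3 + (45/14)u^2 - (225/7)u + 180/7
Adding term by term: 2u^3 - u^2 + u - 3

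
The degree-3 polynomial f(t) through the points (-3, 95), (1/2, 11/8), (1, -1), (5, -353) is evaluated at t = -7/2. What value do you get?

1171/8

L_0(-7/2) = (-4)·(-9/2)·(-17/2)/[(-7/2)·(-4)·(-8)] = 153/112
L_1(-7/2) = (-1/2)·(-9/2)·(-17/2)/[(7/2)·(-1/2)·(-9/2)] = -17/7
L_2(-7/2) = (-1/2)·(-4)·(-17/2)/[(4)·(1/2)·(-4)] = 17/8
L_3(-7/2) = (-1/2)·(-4)·(-9/2)/[(8)·(9/2)·(4)] = -1/16
Sum: 95·(153/112) + 11/8·(-17/7) + (-1)·(17/8) + (-353)·(-1/16) = 1171/8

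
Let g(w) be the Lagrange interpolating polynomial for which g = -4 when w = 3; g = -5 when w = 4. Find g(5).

L_0(5) = (1)/[(-1)] = -1
L_1(5) = (2)/[(1)] = 2
Sum: (-4)·(-1) + (-5)·(2) = -6

-6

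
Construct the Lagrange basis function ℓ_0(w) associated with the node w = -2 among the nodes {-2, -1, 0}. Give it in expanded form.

ℓ_0(w) = (w + 1)w / [(-1)·(-2)]
       = (w^2 + w) / (2)

ℓ_0(w) = (1/2)w^2 + (1/2)w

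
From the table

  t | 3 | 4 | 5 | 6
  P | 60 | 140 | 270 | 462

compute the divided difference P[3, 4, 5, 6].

2

P[3,4] = (140 - 60) / (4 - 3) = 80
P[4,5] = (270 - 140) / (5 - 4) = 130
P[5,6] = (462 - 270) / (6 - 5) = 192
P[3,4,5] = (130 - 80) / (5 - 3) = 25
P[4,5,6] = (192 - 130) / (6 - 4) = 31
P[3,4,5,6] = (31 - 25) / (6 - 3) = 2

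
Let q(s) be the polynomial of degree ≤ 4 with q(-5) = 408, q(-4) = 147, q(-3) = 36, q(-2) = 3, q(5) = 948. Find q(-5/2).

213/16

Using Newton's divided-difference form:
q[-5,-4] = (147 - 408) / (-4 - (-5)) = -261
q[-4,-3] = (36 - 147) / (-3 - (-4)) = -111
q[-3,-2] = (3 - 36) / (-2 - (-3)) = -33
q[-2,5] = (948 - 3) / (5 - (-2)) = 135
q[-5,-4,-3] = (-111 - (-261)) / (-3 - (-5)) = 75
q[-4,-3,-2] = (-33 - (-111)) / (-2 - (-4)) = 39
q[-3,-2,5] = (135 - (-33)) / (5 - (-3)) = 21
q[-5,-4,-3,-2] = (39 - 75) / (-2 - (-5)) = -12
q[-4,-3,-2,5] = (21 - 39) / (5 - (-4)) = -2
q[-5,-4,-3,-2,5] = (-2 - (-12)) / (5 - (-5)) = 1
q(-5/2) = 408 + (-261)·(5/2) + 75·(5/2)·(3/2) + (-12)·(5/2)·(3/2)·(1/2) + 1·(5/2)·(3/2)·(1/2)·(-1/2) = 213/16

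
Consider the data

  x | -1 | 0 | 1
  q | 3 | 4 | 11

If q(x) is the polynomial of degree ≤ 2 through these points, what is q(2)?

24

Evaluate each Lagrange basis at x = 2:
L_0(2) = (2)·(1)/[(-1)·(-2)] = 1
L_1(2) = (3)·(1)/[(1)·(-1)] = -3
L_2(2) = (3)·(2)/[(2)·(1)] = 3
Sum: 3·(1) + 4·(-3) + 11·(3) = 24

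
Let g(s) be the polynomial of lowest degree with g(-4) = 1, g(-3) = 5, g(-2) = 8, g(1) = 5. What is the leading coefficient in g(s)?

-1/10

Build the Lagrange basis polynomials:
L_0(s) = (s + 3)(s + 2)(s - 1) / [-10] = -(1/10)s^3 - (2/5)s^2 - (1/10)s + 3/5
L_1(s) = (s + 4)(s + 2)(s - 1) / [4] = (1/4)s^3 + (5/4)s^2 + (1/2)s - 2
L_2(s) = (s + 4)(s + 3)(s - 1) / [-6] = -(1/6)s^3 - s^2 - (5/6)s + 2
L_3(s) = (s + 4)(s + 3)(s + 2) / [60] = (1/60)s^3 + (3/20)s^2 + (13/30)s + 2/5
g(s) = 1·L_0 + 5·L_1 + 8·L_2 + 5·L_3
Only the coefficient of s^3 is needed; take it from each L_i and combine:
1·(-1/10) + 5·(1/4) + 8·(-1/6) + 5·(1/60) = -1/10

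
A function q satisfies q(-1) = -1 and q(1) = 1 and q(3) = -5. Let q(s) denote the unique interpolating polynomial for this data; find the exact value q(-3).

L_0(-3) = (-4)·(-6)/[(-2)·(-4)] = 3
L_1(-3) = (-2)·(-6)/[(2)·(-2)] = -3
L_2(-3) = (-2)·(-4)/[(4)·(2)] = 1
Sum: (-1)·(3) + 1·(-3) + (-5)·(1) = -11

-11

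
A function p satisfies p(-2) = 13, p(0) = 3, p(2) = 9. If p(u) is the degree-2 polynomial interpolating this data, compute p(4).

31

Using Newton's divided-difference form:
p[-2,0] = (3 - 13) / (0 - (-2)) = -5
p[0,2] = (9 - 3) / (2 - 0) = 3
p[-2,0,2] = (3 - (-5)) / (2 - (-2)) = 2
p(4) = 13 + (-5)·(6) + 2·(6)·(4) = 31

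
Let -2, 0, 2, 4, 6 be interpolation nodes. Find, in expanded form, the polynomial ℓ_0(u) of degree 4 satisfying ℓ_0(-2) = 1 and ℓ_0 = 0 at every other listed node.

ℓ_0(u) = (1/384)u^4 - (1/32)u^3 + (11/96)u^2 - (1/8)u

ℓ_0(u) = u(u - 2)(u - 4)(u - 6) / [(-2)·(-4)·(-6)·(-8)]
       = (u^4 - 12u^3 + 44u^2 - 48u) / (384)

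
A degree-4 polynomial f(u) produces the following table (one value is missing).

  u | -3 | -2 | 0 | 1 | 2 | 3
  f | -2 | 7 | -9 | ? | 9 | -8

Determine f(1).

-16/15

The 5 known values determine f uniquely (degree ≤ 4).
L_0(1) = (3)·(1)·(-1)·(-2)/[(-1)·(-3)·(-5)·(-6)] = 1/15
L_1(1) = (4)·(1)·(-1)·(-2)/[(1)·(-2)·(-4)·(-5)] = -1/5
L_2(1) = (4)·(3)·(-1)·(-2)/[(3)·(2)·(-2)·(-3)] = 2/3
L_3(1) = (4)·(3)·(1)·(-2)/[(5)·(4)·(2)·(-1)] = 3/5
L_4(1) = (4)·(3)·(1)·(-1)/[(6)·(5)·(3)·(1)] = -2/15
Sum: (-2)·(1/15) + 7·(-1/5) + (-9)·(2/3) + 9·(3/5) + (-8)·(-2/15) = -16/15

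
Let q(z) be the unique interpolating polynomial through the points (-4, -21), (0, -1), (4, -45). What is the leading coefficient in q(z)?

The leading coefficient equals the top divided difference q[-4,0,4].
q[-4,0] = (-1 - (-21)) / (0 - (-4)) = 5
q[0,4] = (-45 - (-1)) / (4 - 0) = -11
q[-4,0,4] = (-11 - 5) / (4 - (-4)) = -2

-2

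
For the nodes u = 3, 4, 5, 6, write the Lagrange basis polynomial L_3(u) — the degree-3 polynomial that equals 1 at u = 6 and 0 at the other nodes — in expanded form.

L_3(u) = (u - 3)(u - 4)(u - 5) / [(3)·(2)·(1)]
       = (u^3 - 12u^2 + 47u - 60) / (6)

L_3(u) = (1/6)u^3 - 2u^2 + (47/6)u - 10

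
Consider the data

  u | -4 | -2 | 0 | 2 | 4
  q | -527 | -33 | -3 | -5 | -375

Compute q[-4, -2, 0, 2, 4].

q[-4,-2] = (-33 - (-527)) / (-2 - (-4)) = 247
q[-2,0] = (-3 - (-33)) / (0 - (-2)) = 15
q[0,2] = (-5 - (-3)) / (2 - 0) = -1
q[2,4] = (-375 - (-5)) / (4 - 2) = -185
q[-4,-2,0] = (15 - 247) / (0 - (-4)) = -58
q[-2,0,2] = (-1 - 15) / (2 - (-2)) = -4
q[0,2,4] = (-185 - (-1)) / (4 - 0) = -46
q[-4,-2,0,2] = (-4 - (-58)) / (2 - (-4)) = 9
q[-2,0,2,4] = (-46 - (-4)) / (4 - (-2)) = -7
q[-4,-2,0,2,4] = (-7 - 9) / (4 - (-4)) = -2

-2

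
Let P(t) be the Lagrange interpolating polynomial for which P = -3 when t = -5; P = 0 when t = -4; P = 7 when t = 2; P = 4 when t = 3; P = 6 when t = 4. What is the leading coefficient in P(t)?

The leading coefficient equals the top divided difference P[-5,-4,2,3,4].
P[-5,-4] = (0 - (-3)) / (-4 - (-5)) = 3
P[-4,2] = (7 - 0) / (2 - (-4)) = 7/6
P[2,3] = (4 - 7) / (3 - 2) = -3
P[3,4] = (6 - 4) / (4 - 3) = 2
P[-5,-4,2] = (7/6 - 3) / (2 - (-5)) = -11/42
P[-4,2,3] = (-3 - 7/6) / (3 - (-4)) = -25/42
P[2,3,4] = (2 - (-3)) / (4 - 2) = 5/2
P[-5,-4,2,3] = (-25/42 - (-11/42)) / (3 - (-5)) = -1/24
P[-4,2,3,4] = (5/2 - (-25/42)) / (4 - (-4)) = 65/168
P[-5,-4,2,3,4] = (65/168 - (-1/24)) / (4 - (-5)) = 1/21

1/21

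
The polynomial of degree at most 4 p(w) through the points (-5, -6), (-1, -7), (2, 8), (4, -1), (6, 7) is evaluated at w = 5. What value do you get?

Evaluate each Lagrange basis at w = 5:
L_0(5) = (6)·(3)·(1)·(-1)/[(-4)·(-7)·(-9)·(-11)] = -1/154
L_1(5) = (10)·(3)·(1)·(-1)/[(4)·(-3)·(-5)·(-7)] = 1/14
L_2(5) = (10)·(6)·(1)·(-1)/[(7)·(3)·(-2)·(-4)] = -5/14
L_3(5) = (10)·(6)·(3)·(-1)/[(9)·(5)·(2)·(-2)] = 1
L_4(5) = (10)·(6)·(3)·(1)/[(11)·(7)·(4)·(2)] = 45/154
Sum: (-6)·(-1/154) + (-7)·(1/14) + 8·(-5/14) + (-1)·(1) + 7·(45/154) = -25/11

-25/11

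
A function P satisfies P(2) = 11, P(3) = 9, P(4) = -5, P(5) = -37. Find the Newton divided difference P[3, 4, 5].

-9

P[3,4] = (-5 - 9) / (4 - 3) = -14
P[4,5] = (-37 - (-5)) / (5 - 4) = -32
P[3,4,5] = (-32 - (-14)) / (5 - 3) = -9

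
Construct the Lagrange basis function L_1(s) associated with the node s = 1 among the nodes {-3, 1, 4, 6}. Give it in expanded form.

L_1(s) = (s + 3)(s - 4)(s - 6) / [(4)·(-3)·(-5)]
       = (s^3 - 7s^2 - 6s + 72) / (60)

L_1(s) = (1/60)s^3 - (7/60)s^2 - (1/10)s + 6/5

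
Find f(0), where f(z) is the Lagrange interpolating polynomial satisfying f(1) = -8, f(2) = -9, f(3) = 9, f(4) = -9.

Evaluate each Lagrange basis at z = 0:
L_0(0) = (-2)·(-3)·(-4)/[(-1)·(-2)·(-3)] = 4
L_1(0) = (-1)·(-3)·(-4)/[(1)·(-1)·(-2)] = -6
L_2(0) = (-1)·(-2)·(-4)/[(2)·(1)·(-1)] = 4
L_3(0) = (-1)·(-2)·(-3)/[(3)·(2)·(1)] = -1
Sum: (-8)·(4) + (-9)·(-6) + 9·(4) + (-9)·(-1) = 67

67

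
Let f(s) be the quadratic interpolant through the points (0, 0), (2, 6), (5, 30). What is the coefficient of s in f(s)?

1

Build the Lagrange basis polynomials:
L_0(s) = (s - 2)(s - 5) / [10] = (1/10)s^2 - (7/10)s + 1
L_1(s) = s(s - 5) / [-6] = -(1/6)s^2 + (5/6)s
L_2(s) = s(s - 2) / [15] = (1/15)s^2 - (2/15)s
f(s) = 0·L_0 + 6·L_1 + 30·L_2
Only the coefficient of s is needed; take it from each L_i and combine:
0·(-7/10) + 6·(5/6) + 30·(-2/15) = 1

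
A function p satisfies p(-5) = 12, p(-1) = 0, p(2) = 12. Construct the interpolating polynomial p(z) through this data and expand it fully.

Newton's divided differences:
p[-5,-1] = (0 - 12) / (-1 - (-5)) = -3
p[-1,2] = (12 - 0) / (2 - (-1)) = 4
p[-5,-1,2] = (4 - (-3)) / (2 - (-5)) = 1
p(z) = 12 + (-3)·(z + 5) + 1·(z + 5)(z + 1)
Expanding: p(z) = z^2 + 3z + 2

p(z) = z^2 + 3z + 2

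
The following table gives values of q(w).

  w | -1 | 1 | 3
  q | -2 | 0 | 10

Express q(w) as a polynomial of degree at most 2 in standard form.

q(w) = w^2 + w - 2

Build the Lagrange basis polynomials:
L_0(w) = (w - 1)(w - 3) / [8] = (1/8)w^2 - (1/2)w + 3/8
L_1(w) = (w + 1)(w - 3) / [-4] = -(1/4)w^2 + (1/2)w + 3/4
L_2(w) = (w + 1)(w - 1) / [8] = (1/8)w^2 - 1/8
q(w) = (-2)·L_0 + 0·L_1 + 10·L_2
  (-2)·L_0(w) = -(1/4)w^2 + w - 3/4
  0·L_1(w) = 0
  10·L_2(w) = (5/4)w^2 - 5/4
Adding term by term: w^2 + w - 2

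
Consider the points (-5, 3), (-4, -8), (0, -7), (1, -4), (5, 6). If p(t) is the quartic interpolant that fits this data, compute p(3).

Using Newton's divided-difference form:
p[-5,-4] = (-8 - 3) / (-4 - (-5)) = -11
p[-4,0] = (-7 - (-8)) / (0 - (-4)) = 1/4
p[0,1] = (-4 - (-7)) / (1 - 0) = 3
p[1,5] = (6 - (-4)) / (5 - 1) = 5/2
p[-5,-4,0] = (1/4 - (-11)) / (0 - (-5)) = 9/4
p[-4,0,1] = (3 - 1/4) / (1 - (-4)) = 11/20
p[0,1,5] = (5/2 - 3) / (5 - 0) = -1/10
p[-5,-4,0,1] = (11/20 - 9/4) / (1 - (-5)) = -17/60
p[-4,0,1,5] = (-1/10 - 11/20) / (5 - (-4)) = -13/180
p[-5,-4,0,1,5] = (-13/180 - (-17/60)) / (5 - (-5)) = 19/900
p(3) = 3 + (-11)·(8) + (9/4)·(8)·(7) + (-17/60)·(8)·(7)·(3) + (19/900)·(8)·(7)·(3)·(2) = 37/75

37/75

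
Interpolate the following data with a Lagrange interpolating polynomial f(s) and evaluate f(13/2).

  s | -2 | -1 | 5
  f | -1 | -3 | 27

183/4

Evaluate each Lagrange basis at s = 13/2:
L_0(13/2) = (15/2)·(3/2)/[(-1)·(-7)] = 45/28
L_1(13/2) = (17/2)·(3/2)/[(1)·(-6)] = -17/8
L_2(13/2) = (17/2)·(15/2)/[(7)·(6)] = 85/56
Sum: (-1)·(45/28) + (-3)·(-17/8) + 27·(85/56) = 183/4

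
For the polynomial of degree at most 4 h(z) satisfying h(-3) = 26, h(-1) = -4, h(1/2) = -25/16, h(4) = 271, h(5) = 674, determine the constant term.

-1

L_0(z) = (z + 1)(z - 1/2)(z - 4)(z - 5) / [392] = (1/392)z^4 - (17/784)z^3 + (15/392)z^2 + (29/784)z - 5/196
L_1(z) = (z + 3)(z - 1/2)(z - 4)(z - 5) / [-90] = -(1/90)z^4 + (13/180)z^3 + (2/45)z^2 - (127/180)z + 1/3
L_2(z) = (z + 3)(z + 1)(z - 4)(z - 5) / [1323/16] = (16/1323)z^4 - (80/1323)z^3 - (208/1323)z^2 + (848/1323)z + 320/441
L_3(z) = (z + 3)(z + 1)(z - 1/2)(z - 5) / [-245/2] = -(2/245)z^4 + (3/245)z^3 + (33/245)z^2 + (13/245)z - 3/49
L_4(z) = (z + 3)(z + 1)(z - 1/2)(z - 4) / [216] = (1/216)z^4 - (1/432)z^3 - (13/216)z^2 - (11/432)z + 1/36
h(z) = 26·L_0 + (-4)·L_1 + (-25/16)·L_2 + 271·L_3 + 674·L_4
Only the constant term is needed; take it from each L_i and combine:
26·(-5/196) + (-4)·(1/3) + (-25/16)·(320/441) + 271·(-3/49) + 674·(1/36) = -1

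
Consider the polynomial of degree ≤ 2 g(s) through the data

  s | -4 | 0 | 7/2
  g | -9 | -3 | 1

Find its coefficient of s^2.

-1/21

The leading coefficient equals the top divided difference g[-4,0,7/2].
g[-4,0] = (-3 - (-9)) / (0 - (-4)) = 3/2
g[0,7/2] = (1 - (-3)) / (7/2 - 0) = 8/7
g[-4,0,7/2] = (8/7 - 3/2) / (7/2 - (-4)) = -1/21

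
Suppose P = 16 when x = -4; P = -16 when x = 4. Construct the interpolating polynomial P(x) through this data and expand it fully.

Build the Lagrange basis polynomials:
L_0(x) = (x - 4) / [-8] = -(1/8)x + 1/2
L_1(x) = (x + 4) / [8] = (1/8)x + 1/2
P(x) = 16·L_0 + (-16)·L_1
  16·L_0(x) = -2x + 8
  (-16)·L_1(x) = -2x - 8
Adding term by term: -4x

P(x) = -4x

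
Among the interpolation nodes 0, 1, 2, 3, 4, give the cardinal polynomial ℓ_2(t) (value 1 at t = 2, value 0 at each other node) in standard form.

ℓ_2(t) = t(t - 1)(t - 3)(t - 4) / [(2)·(1)·(-1)·(-2)]
       = (t^4 - 8t^3 + 19t^2 - 12t) / (4)

ℓ_2(t) = (1/4)t^4 - 2t^3 + (19/4)t^2 - 3t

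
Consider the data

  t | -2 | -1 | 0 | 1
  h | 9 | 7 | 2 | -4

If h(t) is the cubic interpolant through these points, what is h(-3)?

6

L_0(-3) = (-2)·(-3)·(-4)/[(-1)·(-2)·(-3)] = 4
L_1(-3) = (-1)·(-3)·(-4)/[(1)·(-1)·(-2)] = -6
L_2(-3) = (-1)·(-2)·(-4)/[(2)·(1)·(-1)] = 4
L_3(-3) = (-1)·(-2)·(-3)/[(3)·(2)·(1)] = -1
Sum: 9·(4) + 7·(-6) + 2·(4) + (-4)·(-1) = 6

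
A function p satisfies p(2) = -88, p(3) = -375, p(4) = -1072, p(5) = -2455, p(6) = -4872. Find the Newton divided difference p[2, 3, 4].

p[2,3] = (-375 - (-88)) / (3 - 2) = -287
p[3,4] = (-1072 - (-375)) / (4 - 3) = -697
p[2,3,4] = (-697 - (-287)) / (4 - 2) = -205

-205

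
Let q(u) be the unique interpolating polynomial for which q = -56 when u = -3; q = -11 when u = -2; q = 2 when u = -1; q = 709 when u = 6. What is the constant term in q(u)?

1

L_0(u) = (u + 2)(u + 1)(u - 6) / [-18] = -(1/18)u^3 + (1/6)u^2 + (8/9)u + 2/3
L_1(u) = (u + 3)(u + 1)(u - 6) / [8] = (1/8)u^3 - (1/4)u^2 - (21/8)u - 9/4
L_2(u) = (u + 3)(u + 2)(u - 6) / [-14] = -(1/14)u^3 + (1/14)u^2 + (12/7)u + 18/7
L_3(u) = (u + 3)(u + 2)(u + 1) / [504] = (1/504)u^3 + (1/84)u^2 + (11/504)u + 1/84
q(u) = (-56)·L_0 + (-11)·L_1 + 2·L_2 + 709·L_3
Only the constant term is needed; take it from each L_i and combine:
(-56)·(2/3) + (-11)·(-9/4) + 2·(18/7) + 709·(1/84) = 1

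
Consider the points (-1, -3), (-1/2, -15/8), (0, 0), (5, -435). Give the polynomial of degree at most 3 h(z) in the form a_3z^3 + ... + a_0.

h(z) = -3z^3 - 3z^2 + 3z

Build the Lagrange basis polynomials:
L_0(z) = (z + 1/2)z(z - 5) / [-3] = -(1/3)z^3 + (3/2)z^2 + (5/6)z
L_1(z) = (z + 1)z(z - 5) / [11/8] = (8/11)z^3 - (32/11)z^2 - (40/11)z
L_2(z) = (z + 1)(z + 1/2)(z - 5) / [-5/2] = -(2/5)z^3 + (7/5)z^2 + (14/5)z + 1
L_3(z) = (z + 1)(z + 1/2)z / [165] = (1/165)z^3 + (1/110)z^2 + (1/330)z
h(z) = (-3)·L_0 + (-15/8)·L_1 + 0·L_2 + (-435)·L_3
  (-3)·L_0(z) = z^3 - (9/2)z^2 - (5/2)z
  (-15/8)·L_1(z) = -(15/11)z^3 + (60/11)z^2 + (75/11)z
  0·L_2(z) = 0
  (-435)·L_3(z) = -(29/11)z^3 - (87/22)z^2 - (29/22)z
Adding term by term: -3z^3 - 3z^2 + 3z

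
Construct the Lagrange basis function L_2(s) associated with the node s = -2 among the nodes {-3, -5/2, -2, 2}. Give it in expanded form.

L_2(s) = (s + 3)(s + 5/2)(s - 2) / [(1)·(1/2)·(-4)]
       = (s^3 + (7/2)s^2 - (7/2)s - 15) / (-2)

L_2(s) = -(1/2)s^3 - (7/4)s^2 + (7/4)s + 15/2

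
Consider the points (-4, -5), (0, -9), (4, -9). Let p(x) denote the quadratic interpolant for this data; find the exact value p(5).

-67/8

L_0(5) = (5)·(1)/[(-4)·(-8)] = 5/32
L_1(5) = (9)·(1)/[(4)·(-4)] = -9/16
L_2(5) = (9)·(5)/[(8)·(4)] = 45/32
Sum: (-5)·(5/32) + (-9)·(-9/16) + (-9)·(45/32) = -67/8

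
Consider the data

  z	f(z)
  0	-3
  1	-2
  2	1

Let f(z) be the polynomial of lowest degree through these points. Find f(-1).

Evaluate each Lagrange basis at z = -1:
L_0(-1) = (-2)·(-3)/[(-1)·(-2)] = 3
L_1(-1) = (-1)·(-3)/[(1)·(-1)] = -3
L_2(-1) = (-1)·(-2)/[(2)·(1)] = 1
Sum: (-3)·(3) + (-2)·(-3) + 1·(1) = -2

-2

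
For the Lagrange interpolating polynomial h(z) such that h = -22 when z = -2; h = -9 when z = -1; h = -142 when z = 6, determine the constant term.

-4

Build the Lagrange basis polynomials:
L_0(z) = (z + 1)(z - 6) / [8] = (1/8)z^2 - (5/8)z - 3/4
L_1(z) = (z + 2)(z - 6) / [-7] = -(1/7)z^2 + (4/7)z + 12/7
L_2(z) = (z + 2)(z + 1) / [56] = (1/56)z^2 + (3/56)z + 1/28
h(z) = (-22)·L_0 + (-9)·L_1 + (-142)·L_2
Only the constant term is needed; take it from each L_i and combine:
(-22)·(-3/4) + (-9)·(12/7) + (-142)·(1/28) = -4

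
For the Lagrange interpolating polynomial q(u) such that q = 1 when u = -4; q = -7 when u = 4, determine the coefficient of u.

-1

Build the Lagrange basis polynomials:
L_0(u) = (u - 4) / [-8] = -(1/8)u + 1/2
L_1(u) = (u + 4) / [8] = (1/8)u + 1/2
q(u) = 1·L_0 + (-7)·L_1
Only the coefficient of u is needed; take it from each L_i and combine:
1·(-1/8) + (-7)·(1/8) = -1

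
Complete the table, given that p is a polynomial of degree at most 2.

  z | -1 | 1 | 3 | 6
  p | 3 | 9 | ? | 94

31

The 3 known values determine p uniquely (degree ≤ 2).
L_0(3) = (2)·(-3)/[(-2)·(-7)] = -3/7
L_1(3) = (4)·(-3)/[(2)·(-5)] = 6/5
L_2(3) = (4)·(2)/[(7)·(5)] = 8/35
Sum: 3·(-3/7) + 9·(6/5) + 94·(8/35) = 31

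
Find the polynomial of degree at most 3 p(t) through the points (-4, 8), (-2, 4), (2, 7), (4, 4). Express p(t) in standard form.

Build the Lagrange basis polynomials:
L_0(t) = (t + 2)(t - 2)(t - 4) / [-96] = -(1/96)t^3 + (1/24)t^2 + (1/24)t - 1/6
L_1(t) = (t + 4)(t - 2)(t - 4) / [48] = (1/48)t^3 - (1/24)t^2 - (1/3)t + 2/3
L_2(t) = (t + 4)(t + 2)(t - 4) / [-48] = -(1/48)t^3 - (1/24)t^2 + (1/3)t + 2/3
L_3(t) = (t + 4)(t + 2)(t - 2) / [96] = (1/96)t^3 + (1/24)t^2 - (1/24)t - 1/6
p(t) = 8·L_0 + 4·L_1 + 7·L_2 + 4·L_3
  8·L_0(t) = -(1/12)t^3 + (1/3)t^2 + (1/3)t - 4/3
  4·L_1(t) = (1/12)t^3 - (1/6)t^2 - (4/3)t + 8/3
  7·L_2(t) = -(7/48)t^3 - (7/24)t^2 + (7/3)t + 14/3
  4·L_3(t) = (1/24)t^3 + (1/6)t^2 - (1/6)t - 2/3
Adding term by term: -(5/48)t^3 + (1/24)t^2 + (7/6)t + 16/3

p(t) = -(5/48)t^3 + (1/24)t^2 + (7/6)t + 16/3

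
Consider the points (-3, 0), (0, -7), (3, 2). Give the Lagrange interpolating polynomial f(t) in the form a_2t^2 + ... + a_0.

f(t) = (8/9)t^2 + (1/3)t - 7

L_0(t) = t(t - 3) / [18] = (1/18)t^2 - (1/6)t
L_1(t) = (t + 3)(t - 3) / [-9] = -(1/9)t^2 + 1
L_2(t) = (t + 3)t / [18] = (1/18)t^2 + (1/6)t
f(t) = 0·L_0 + (-7)·L_1 + 2·L_2
  0·L_0(t) = 0
  (-7)·L_1(t) = (7/9)t^2 - 7
  2·L_2(t) = (1/9)t^2 + (1/3)t
Adding term by term: (8/9)t^2 + (1/3)t - 7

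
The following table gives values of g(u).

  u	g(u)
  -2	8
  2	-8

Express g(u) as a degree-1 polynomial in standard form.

g(u) = -4u

Build the Lagrange basis polynomials:
L_0(u) = (u - 2) / [-4] = -(1/4)u + 1/2
L_1(u) = (u + 2) / [4] = (1/4)u + 1/2
g(u) = 8·L_0 + (-8)·L_1
  8·L_0(u) = -2u + 4
  (-8)·L_1(u) = -2u - 4
Adding term by term: -4u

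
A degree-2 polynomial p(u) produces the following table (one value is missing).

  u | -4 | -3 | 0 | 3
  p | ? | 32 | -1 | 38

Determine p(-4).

59

The 3 known values determine p uniquely (degree ≤ 2).
Evaluate each Lagrange basis at u = -4:
L_0(-4) = (-4)·(-7)/[(-3)·(-6)] = 14/9
L_1(-4) = (-1)·(-7)/[(3)·(-3)] = -7/9
L_2(-4) = (-1)·(-4)/[(6)·(3)] = 2/9
Sum: 32·(14/9) + (-1)·(-7/9) + 38·(2/9) = 59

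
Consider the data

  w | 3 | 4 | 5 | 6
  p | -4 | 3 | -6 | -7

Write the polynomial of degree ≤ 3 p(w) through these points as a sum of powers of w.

Build the Lagrange basis polynomials:
L_0(w) = (w - 4)(w - 5)(w - 6) / [-6] = -(1/6)w^3 + (5/2)w^2 - (37/3)w + 20
L_1(w) = (w - 3)(w - 5)(w - 6) / [2] = (1/2)w^3 - 7w^2 + (63/2)w - 45
L_2(w) = (w - 3)(w - 4)(w - 6) / [-2] = -(1/2)w^3 + (13/2)w^2 - 27w + 36
L_3(w) = (w - 3)(w - 4)(w - 5) / [6] = (1/6)w^3 - 2w^2 + (47/6)w - 10
p(w) = (-4)·L_0 + 3·L_1 + (-6)·L_2 + (-7)·L_3
  (-4)·L_0(w) = (2/3)w^3 - 10w^2 + (148/3)w - 80
  3·L_1(w) = (3/2)w^3 - 21w^2 + (189/2)w - 135
  (-6)·L_2(w) = 3w^3 - 39w^2 + 162w - 216
  (-7)·L_3(w) = -(7/6)w^3 + 14w^2 - (329/6)w + 70
Adding term by term: 4w^3 - 56w^2 + 251w - 361

p(w) = 4w^3 - 56w^2 + 251w - 361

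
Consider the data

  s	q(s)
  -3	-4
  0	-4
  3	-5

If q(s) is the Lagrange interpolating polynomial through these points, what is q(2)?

-41/9

Evaluate each Lagrange basis at s = 2:
L_0(2) = (2)·(-1)/[(-3)·(-6)] = -1/9
L_1(2) = (5)·(-1)/[(3)·(-3)] = 5/9
L_2(2) = (5)·(2)/[(6)·(3)] = 5/9
Sum: (-4)·(-1/9) + (-4)·(5/9) + (-5)·(5/9) = -41/9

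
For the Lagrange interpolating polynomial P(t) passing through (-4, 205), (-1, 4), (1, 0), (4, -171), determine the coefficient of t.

L_0(t) = (t + 1)(t - 1)(t - 4) / [-120] = -(1/120)t^3 + (1/30)t^2 + (1/120)t - 1/30
L_1(t) = (t + 4)(t - 1)(t - 4) / [30] = (1/30)t^3 - (1/30)t^2 - (8/15)t + 8/15
L_2(t) = (t + 4)(t + 1)(t - 4) / [-30] = -(1/30)t^3 - (1/30)t^2 + (8/15)t + 8/15
L_3(t) = (t + 4)(t + 1)(t - 1) / [120] = (1/120)t^3 + (1/30)t^2 - (1/120)t - 1/30
P(t) = 205·L_0 + 4·L_1 + 0·L_2 + (-171)·L_3
Only the coefficient of t is needed; take it from each L_i and combine:
205·(1/120) + 4·(-8/15) + 0·(8/15) + (-171)·(-1/120) = 1

1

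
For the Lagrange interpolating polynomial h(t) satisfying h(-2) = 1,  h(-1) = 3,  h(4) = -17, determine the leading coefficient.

The leading coefficient equals the top divided difference h[-2,-1,4].
h[-2,-1] = (3 - 1) / (-1 - (-2)) = 2
h[-1,4] = (-17 - 3) / (4 - (-1)) = -4
h[-2,-1,4] = (-4 - 2) / (4 - (-2)) = -1

-1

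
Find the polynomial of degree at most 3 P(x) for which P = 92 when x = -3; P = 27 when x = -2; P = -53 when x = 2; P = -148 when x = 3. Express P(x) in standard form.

Build the Lagrange basis polynomials:
L_0(x) = (x + 2)(x - 2)(x - 3) / [-30] = -(1/30)x^3 + (1/10)x^2 + (2/15)x - 2/5
L_1(x) = (x + 3)(x - 2)(x - 3) / [20] = (1/20)x^3 - (1/10)x^2 - (9/20)x + 9/10
L_2(x) = (x + 3)(x + 2)(x - 3) / [-20] = -(1/20)x^3 - (1/10)x^2 + (9/20)x + 9/10
L_3(x) = (x + 3)(x + 2)(x - 2) / [30] = (1/30)x^3 + (1/10)x^2 - (2/15)x - 2/5
P(x) = 92·L_0 + 27·L_1 + (-53)·L_2 + (-148)·L_3
  92·L_0(x) = -(46/15)x^3 + (46/5)x^2 + (184/15)x - 184/5
  27·L_1(x) = (27/20)x^3 - (27/10)x^2 - (243/20)x + 243/10
  (-53)·L_2(x) = (53/20)x^3 + (53/10)x^2 - (477/20)x - 477/10
  (-148)·L_3(x) = -(74/15)x^3 - (74/5)x^2 + (296/15)x + 296/5
Adding term by term: -4x^3 - 3x^2 - 4x - 1

P(x) = -4x^3 - 3x^2 - 4x - 1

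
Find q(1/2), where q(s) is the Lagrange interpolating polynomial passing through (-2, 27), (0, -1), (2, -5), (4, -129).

11/8

Evaluate each Lagrange basis at s = 1/2:
L_0(1/2) = (1/2)·(-3/2)·(-7/2)/[(-2)·(-4)·(-6)] = -7/128
L_1(1/2) = (5/2)·(-3/2)·(-7/2)/[(2)·(-2)·(-4)] = 105/128
L_2(1/2) = (5/2)·(1/2)·(-7/2)/[(4)·(2)·(-2)] = 35/128
L_3(1/2) = (5/2)·(1/2)·(-3/2)/[(6)·(4)·(2)] = -5/128
Sum: 27·(-7/128) + (-1)·(105/128) + (-5)·(35/128) + (-129)·(-5/128) = 11/8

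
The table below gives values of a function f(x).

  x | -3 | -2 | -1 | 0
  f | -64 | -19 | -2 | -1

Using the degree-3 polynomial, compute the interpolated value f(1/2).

-11/4

Using Newton's divided-difference form:
f[-3,-2] = (-19 - (-64)) / (-2 - (-3)) = 45
f[-2,-1] = (-2 - (-19)) / (-1 - (-2)) = 17
f[-1,0] = (-1 - (-2)) / (0 - (-1)) = 1
f[-3,-2,-1] = (17 - 45) / (-1 - (-3)) = -14
f[-2,-1,0] = (1 - 17) / (0 - (-2)) = -8
f[-3,-2,-1,0] = (-8 - (-14)) / (0 - (-3)) = 2
f(1/2) = -64 + 45·(7/2) + (-14)·(7/2)·(5/2) + 2·(7/2)·(5/2)·(3/2) = -11/4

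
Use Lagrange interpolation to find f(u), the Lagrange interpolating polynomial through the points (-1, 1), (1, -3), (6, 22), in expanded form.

f(u) = u^2 - 2u - 2

L_0(u) = (u - 1)(u - 6) / [14] = (1/14)u^2 - (1/2)u + 3/7
L_1(u) = (u + 1)(u - 6) / [-10] = -(1/10)u^2 + (1/2)u + 3/5
L_2(u) = (u + 1)(u - 1) / [35] = (1/35)u^2 - 1/35
f(u) = 1·L_0 + (-3)·L_1 + 22·L_2
  1·L_0(u) = (1/14)u^2 - (1/2)u + 3/7
  (-3)·L_1(u) = (3/10)u^2 - (3/2)u - 9/5
  22·L_2(u) = (22/35)u^2 - 22/35
Adding term by term: u^2 - 2u - 2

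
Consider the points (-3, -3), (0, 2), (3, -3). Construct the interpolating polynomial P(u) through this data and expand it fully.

Build the Lagrange basis polynomials:
L_0(u) = u(u - 3) / [18] = (1/18)u^2 - (1/6)u
L_1(u) = (u + 3)(u - 3) / [-9] = -(1/9)u^2 + 1
L_2(u) = (u + 3)u / [18] = (1/18)u^2 + (1/6)u
P(u) = (-3)·L_0 + 2·L_1 + (-3)·L_2
  (-3)·L_0(u) = -(1/6)u^2 + (1/2)u
  2·L_1(u) = -(2/9)u^2 + 2
  (-3)·L_2(u) = -(1/6)u^2 - (1/2)u
Adding term by term: -(5/9)u^2 + 2

P(u) = -(5/9)u^2 + 2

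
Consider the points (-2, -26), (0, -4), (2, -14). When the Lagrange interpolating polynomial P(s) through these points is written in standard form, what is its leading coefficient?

-4

The leading coefficient equals the top divided difference P[-2,0,2].
P[-2,0] = (-4 - (-26)) / (0 - (-2)) = 11
P[0,2] = (-14 - (-4)) / (2 - 0) = -5
P[-2,0,2] = (-5 - 11) / (2 - (-2)) = -4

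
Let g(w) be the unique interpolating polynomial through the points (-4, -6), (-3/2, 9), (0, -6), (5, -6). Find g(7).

Using Newton's divided-difference form:
g[-4,-3/2] = (9 - (-6)) / (-3/2 - (-4)) = 6
g[-3/2,0] = (-6 - 9) / (0 - (-3/2)) = -10
g[0,5] = (-6 - (-6)) / (5 - 0) = 0
g[-4,-3/2,0] = (-10 - 6) / (0 - (-4)) = -4
g[-3/2,0,5] = (0 - (-10)) / (5 - (-3/2)) = 20/13
g[-4,-3/2,0,5] = (20/13 - (-4)) / (5 - (-4)) = 8/13
g(7) = -6 + 6·(11) + (-4)·(11)·(17/2) + (8/13)·(11)·(17/2)·(7) = 1154/13

1154/13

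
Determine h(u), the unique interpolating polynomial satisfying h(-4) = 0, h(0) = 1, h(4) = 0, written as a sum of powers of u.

Newton's divided differences:
h[-4,0] = (1 - 0) / (0 - (-4)) = 1/4
h[0,4] = (0 - 1) / (4 - 0) = -1/4
h[-4,0,4] = (-1/4 - 1/4) / (4 - (-4)) = -1/16
h(u) = (1/4)·(u + 4) + (-1/16)·(u + 4)u
Expanding: h(u) = -(1/16)u^2 + 1

h(u) = -(1/16)u^2 + 1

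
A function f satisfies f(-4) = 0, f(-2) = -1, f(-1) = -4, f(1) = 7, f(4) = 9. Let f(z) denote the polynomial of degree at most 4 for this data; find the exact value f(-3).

19/6

Evaluate each Lagrange basis at z = -3:
L_0(-3) = (-1)·(-2)·(-4)·(-7)/[(-2)·(-3)·(-5)·(-8)] = 7/30
L_1(-3) = (1)·(-2)·(-4)·(-7)/[(2)·(-1)·(-3)·(-6)] = 14/9
L_2(-3) = (1)·(-1)·(-4)·(-7)/[(3)·(1)·(-2)·(-5)] = -14/15
L_3(-3) = (1)·(-1)·(-2)·(-7)/[(5)·(3)·(2)·(-3)] = 7/45
L_4(-3) = (1)·(-1)·(-2)·(-4)/[(8)·(6)·(5)·(3)] = -1/90
Sum: 0 + (-1)·(14/9) + (-4)·(-14/15) + 7·(7/45) + 9·(-1/90) = 19/6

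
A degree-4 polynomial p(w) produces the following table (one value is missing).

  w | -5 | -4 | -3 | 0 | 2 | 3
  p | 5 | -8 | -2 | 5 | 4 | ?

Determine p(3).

207/5

The 5 known values determine p uniquely (degree ≤ 4).
Evaluate each Lagrange basis at w = 3:
L_0(3) = (7)·(6)·(3)·(1)/[(-1)·(-2)·(-5)·(-7)] = 9/5
L_1(3) = (8)·(6)·(3)·(1)/[(1)·(-1)·(-4)·(-6)] = -6
L_2(3) = (8)·(7)·(3)·(1)/[(2)·(1)·(-3)·(-5)] = 28/5
L_3(3) = (8)·(7)·(6)·(1)/[(5)·(4)·(3)·(-2)] = -14/5
L_4(3) = (8)·(7)·(6)·(3)/[(7)·(6)·(5)·(2)] = 12/5
Sum: 5·(9/5) + (-8)·(-6) + (-2)·(28/5) + 5·(-14/5) + 4·(12/5) = 207/5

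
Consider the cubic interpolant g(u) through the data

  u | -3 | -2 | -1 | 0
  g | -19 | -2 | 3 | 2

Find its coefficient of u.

Build the Lagrange basis polynomials:
L_0(u) = (u + 2)(u + 1)u / [-6] = -(1/6)u^3 - (1/2)u^2 - (1/3)u
L_1(u) = (u + 3)(u + 1)u / [2] = (1/2)u^3 + 2u^2 + (3/2)u
L_2(u) = (u + 3)(u + 2)u / [-2] = -(1/2)u^3 - (5/2)u^2 - 3u
L_3(u) = (u + 3)(u + 2)(u + 1) / [6] = (1/6)u^3 + u^2 + (11/6)u + 1
g(u) = (-19)·L_0 + (-2)·L_1 + 3·L_2 + 2·L_3
Only the coefficient of u is needed; take it from each L_i and combine:
(-19)·(-1/3) + (-2)·(3/2) + 3·(-3) + 2·(11/6) = -2

-2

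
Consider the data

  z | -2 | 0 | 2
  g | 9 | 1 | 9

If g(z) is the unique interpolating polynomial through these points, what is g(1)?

Evaluate each Lagrange basis at z = 1:
L_0(1) = (1)·(-1)/[(-2)·(-4)] = -1/8
L_1(1) = (3)·(-1)/[(2)·(-2)] = 3/4
L_2(1) = (3)·(1)/[(4)·(2)] = 3/8
Sum: 9·(-1/8) + 1·(3/4) + 9·(3/8) = 3

3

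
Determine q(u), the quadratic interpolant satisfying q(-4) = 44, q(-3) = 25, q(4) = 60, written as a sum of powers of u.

q(u) = 3u^2 + 2u + 4

Newton's divided differences:
q[-4,-3] = (25 - 44) / (-3 - (-4)) = -19
q[-3,4] = (60 - 25) / (4 - (-3)) = 5
q[-4,-3,4] = (5 - (-19)) / (4 - (-4)) = 3
q(u) = 44 + (-19)·(u + 4) + 3·(u + 4)(u + 3)
Expanding: q(u) = 3u^2 + 2u + 4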